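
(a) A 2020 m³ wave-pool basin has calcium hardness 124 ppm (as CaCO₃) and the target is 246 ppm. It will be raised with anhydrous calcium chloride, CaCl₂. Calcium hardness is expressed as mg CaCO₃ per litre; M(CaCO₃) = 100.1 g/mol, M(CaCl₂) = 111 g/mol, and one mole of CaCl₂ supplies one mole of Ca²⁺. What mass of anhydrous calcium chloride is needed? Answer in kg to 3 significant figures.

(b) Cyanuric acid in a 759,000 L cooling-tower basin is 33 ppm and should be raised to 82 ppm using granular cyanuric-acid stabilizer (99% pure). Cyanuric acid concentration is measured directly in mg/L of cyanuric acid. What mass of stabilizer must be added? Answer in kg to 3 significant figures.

(a) Volume: 2020 m³ = 2,020,000 L.
(a) Hardness to add: (246 − 124) = 122 mg/L as CaCO₃ × 2,020,000 L = 246,400 g as CaCO₃.
(a) Moles of Ca²⁺ (1 mol Ca²⁺ ≡ 1 mol CaCO₃): 246,400 / 100.1 g/mol = 2462 mol.
(a) Mass of CaCl₂: 2462 × 111 = 273,300 g.

(b) CYA to add: (82 − 33) = 49 mg/L × 759,000 L = 37,190 g cyanuric acid.
(b) At 99% purity: 37,190 / 0.99 = 37,570 g product.

(a) 273 kg; (b) 37.6 kg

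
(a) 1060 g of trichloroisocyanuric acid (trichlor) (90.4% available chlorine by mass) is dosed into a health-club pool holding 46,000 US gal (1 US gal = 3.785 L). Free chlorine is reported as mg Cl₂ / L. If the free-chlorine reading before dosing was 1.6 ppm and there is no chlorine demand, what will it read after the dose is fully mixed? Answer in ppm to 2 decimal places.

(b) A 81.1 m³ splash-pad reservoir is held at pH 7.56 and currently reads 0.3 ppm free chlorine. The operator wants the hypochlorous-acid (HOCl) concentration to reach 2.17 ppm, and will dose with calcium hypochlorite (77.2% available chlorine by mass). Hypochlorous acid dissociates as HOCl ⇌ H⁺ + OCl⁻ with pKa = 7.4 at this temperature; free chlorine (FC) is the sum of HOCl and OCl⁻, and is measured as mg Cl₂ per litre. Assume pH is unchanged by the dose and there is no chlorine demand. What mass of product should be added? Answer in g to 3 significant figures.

(a) 7.10 ppm; (b) 526 g

(a) Volume: 46,000 US gal × 3.785 L/gal = 174,110 L.
(a) Available chlorine delivered: 1060 g × 0.904 = 958.2 g as Cl₂.
(a) Concentration rise: 958.2 g / 174,110 L = 5.504 mg/L = 5.50 ppm.
(a) Final FC: 1.6 + 5.50 = 7.10 ppm.

(b) Volume: 81.1 m³ = 81,100 L.
(b) [OCl⁻]/[HOCl] = 10^(pH − pKa) = 10^(7.56 − 7.4) = 1.445; fraction as HOCl = 1/(1 + 1.445) = 0.4089.
(b) Free chlorine required for 2.17 ppm HOCl: 2.17 / 0.4089 = 5.307 ppm.
(b) FC to add: 5.307 − 0.3 = 5.007 mg/L as Cl₂.
(b) Cl₂ equivalent: 5.007 mg/L × 81,100 L = 406 g.
(b) Product at 77.2% available Cl: 406 / 0.772 = 526 g.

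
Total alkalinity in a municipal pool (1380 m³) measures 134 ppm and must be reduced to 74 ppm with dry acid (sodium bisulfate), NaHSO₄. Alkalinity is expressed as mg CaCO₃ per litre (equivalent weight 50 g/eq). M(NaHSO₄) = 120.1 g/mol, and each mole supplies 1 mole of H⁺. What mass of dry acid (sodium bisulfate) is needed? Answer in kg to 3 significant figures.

199 kg

Volume: 1380 m³ = 1,380,000 L.
Alkalinity to neutralize: (134 − 74) = 60 mg/L as CaCO₃ × 1,380,000 L = 82,800 g as CaCO₃.
Equivalents of H⁺ required: 82,800 ÷ 50 g/eq = 1656 eq = 1656 mol NaHSO₄.
Mass of NaHSO₄: 1656 × 120.1 = 198,900 g.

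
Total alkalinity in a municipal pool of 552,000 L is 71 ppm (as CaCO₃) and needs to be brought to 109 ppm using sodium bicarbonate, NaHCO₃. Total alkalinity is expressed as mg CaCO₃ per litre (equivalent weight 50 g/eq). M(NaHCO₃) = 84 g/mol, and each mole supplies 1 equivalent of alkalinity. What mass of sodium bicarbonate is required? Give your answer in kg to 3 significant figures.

35.2 kg

Alkalinity to add: (109 − 71) = 38 mg/L as CaCO₃ × 552,000 L = 20,980 g as CaCO₃.
Equivalents: 20,980 g ÷ 50 g/eq = 419.5 eq.
NaHCO₃ supplies 1 eq per mole → 419.5 mol.
Mass: 419.5 mol × 84 g/mol = 35,240 g.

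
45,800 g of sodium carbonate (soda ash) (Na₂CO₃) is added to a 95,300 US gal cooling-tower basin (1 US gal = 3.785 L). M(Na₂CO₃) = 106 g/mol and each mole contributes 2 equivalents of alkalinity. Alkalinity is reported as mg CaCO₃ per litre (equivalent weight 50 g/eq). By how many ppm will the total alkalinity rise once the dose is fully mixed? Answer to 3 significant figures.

120 ppm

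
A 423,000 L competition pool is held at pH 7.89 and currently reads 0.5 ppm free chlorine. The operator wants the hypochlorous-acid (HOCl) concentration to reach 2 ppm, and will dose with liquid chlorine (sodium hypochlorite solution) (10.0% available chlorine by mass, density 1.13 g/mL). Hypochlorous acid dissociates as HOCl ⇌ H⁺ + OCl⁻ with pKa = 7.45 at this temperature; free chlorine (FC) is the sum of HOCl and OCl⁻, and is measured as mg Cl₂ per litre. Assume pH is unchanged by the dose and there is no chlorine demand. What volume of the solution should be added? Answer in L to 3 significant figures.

26.2 L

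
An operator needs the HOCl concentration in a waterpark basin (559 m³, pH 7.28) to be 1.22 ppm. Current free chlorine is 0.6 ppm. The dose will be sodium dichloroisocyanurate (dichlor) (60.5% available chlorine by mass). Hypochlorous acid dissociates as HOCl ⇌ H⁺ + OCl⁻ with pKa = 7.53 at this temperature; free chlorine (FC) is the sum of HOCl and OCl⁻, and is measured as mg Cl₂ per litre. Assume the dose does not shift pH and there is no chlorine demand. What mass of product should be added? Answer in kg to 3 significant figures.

Volume: 559 m³ = 559,000 L.
[OCl⁻]/[HOCl] = 10^(pH − pKa) = 10^(7.28 − 7.53) = 0.5623; fraction as HOCl = 1/(1 + 0.5623) = 0.6401.
Free chlorine required for 1.22 ppm HOCl: 1.22 / 0.6401 = 1.906 ppm.
FC to add: 1.906 − 0.6 = 1.306 mg/L as Cl₂.
Cl₂ equivalent: 1.306 mg/L × 559,000 L = 730.1 g.
Product at 60.5% available Cl: 730.1 / 0.605 = 1207 g.

1.21 kg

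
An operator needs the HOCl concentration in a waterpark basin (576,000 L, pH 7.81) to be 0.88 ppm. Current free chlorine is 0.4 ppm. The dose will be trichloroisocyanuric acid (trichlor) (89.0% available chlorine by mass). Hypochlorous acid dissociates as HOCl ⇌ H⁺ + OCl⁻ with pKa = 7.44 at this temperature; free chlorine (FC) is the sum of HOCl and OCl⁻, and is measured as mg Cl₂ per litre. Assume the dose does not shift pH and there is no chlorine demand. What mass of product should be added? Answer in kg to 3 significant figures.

1.65 kg

[OCl⁻]/[HOCl] = 10^(pH − pKa) = 10^(7.81 − 7.44) = 2.344; fraction as HOCl = 1/(1 + 2.344) = 0.299.
Free chlorine required for 0.88 ppm HOCl: 0.88 / 0.299 = 2.943 ppm.
FC to add: 2.943 − 0.4 = 2.543 mg/L as Cl₂.
Cl₂ equivalent: 2.543 mg/L × 576,000 L = 1465 g.
Product at 89.0% available Cl: 1465 / 0.89 = 1646 g.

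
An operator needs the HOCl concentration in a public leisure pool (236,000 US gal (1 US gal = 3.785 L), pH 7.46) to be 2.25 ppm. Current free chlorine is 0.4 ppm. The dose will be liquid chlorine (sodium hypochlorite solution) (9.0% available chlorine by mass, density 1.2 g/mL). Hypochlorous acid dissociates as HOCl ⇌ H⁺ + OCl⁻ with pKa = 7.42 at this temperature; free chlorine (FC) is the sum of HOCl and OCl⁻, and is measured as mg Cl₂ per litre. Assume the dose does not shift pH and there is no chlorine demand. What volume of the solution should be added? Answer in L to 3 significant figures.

Volume: 236,000 US gal × 3.785 L/gal = 893,260 L.
[OCl⁻]/[HOCl] = 10^(pH − pKa) = 10^(7.46 − 7.42) = 1.096; fraction as HOCl = 1/(1 + 1.096) = 0.477.
Free chlorine required for 2.25 ppm HOCl: 2.25 / 0.477 = 4.717 ppm.
FC to add: 4.717 − 0.4 = 4.317 mg/L as Cl₂.
Cl₂ equivalent: 4.317 mg/L × 893,260 L = 3856 g.
Product at 9.0% available Cl: 3856 / 0.09 = 42,850 g.
Volume: 42,850 g ÷ 1.2 g/mL = 35,710 mL.

35.7 L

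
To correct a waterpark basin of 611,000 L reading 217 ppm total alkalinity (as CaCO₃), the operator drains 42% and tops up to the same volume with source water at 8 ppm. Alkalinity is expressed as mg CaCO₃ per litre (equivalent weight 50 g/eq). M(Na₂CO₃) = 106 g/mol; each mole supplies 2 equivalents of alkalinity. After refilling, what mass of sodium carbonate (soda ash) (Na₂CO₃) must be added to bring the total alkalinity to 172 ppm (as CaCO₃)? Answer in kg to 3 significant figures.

27.7 kg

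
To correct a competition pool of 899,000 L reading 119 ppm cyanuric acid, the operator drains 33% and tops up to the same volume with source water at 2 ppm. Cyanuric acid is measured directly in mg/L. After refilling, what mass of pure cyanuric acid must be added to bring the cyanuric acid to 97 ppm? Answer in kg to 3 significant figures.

After draining 33% and refilling: 119 × 0.67 + 2 × 0.33 = 80.39 ppm.
Deficit to target: 97 − 80.39 = 16.61 mg/L.
Mass: 16.61 mg/L × 899,000 L = 14,930 g cyanuric acid.

14.9 kg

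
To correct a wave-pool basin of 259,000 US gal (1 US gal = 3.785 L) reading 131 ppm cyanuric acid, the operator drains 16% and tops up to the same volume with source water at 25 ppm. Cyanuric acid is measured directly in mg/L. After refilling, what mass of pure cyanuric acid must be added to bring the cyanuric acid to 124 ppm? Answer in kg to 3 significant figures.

Volume: 259,000 US gal × 3.785 L/gal = 980,315 L.
After draining 16% and refilling: 131 × 0.84 + 25 × 0.16 = 114.04 ppm.
Deficit to target: 124 − 114.04 = 9.96 mg/L.
Mass: 9.96 mg/L × 980,315 L = 9764 g cyanuric acid.

9.76 kg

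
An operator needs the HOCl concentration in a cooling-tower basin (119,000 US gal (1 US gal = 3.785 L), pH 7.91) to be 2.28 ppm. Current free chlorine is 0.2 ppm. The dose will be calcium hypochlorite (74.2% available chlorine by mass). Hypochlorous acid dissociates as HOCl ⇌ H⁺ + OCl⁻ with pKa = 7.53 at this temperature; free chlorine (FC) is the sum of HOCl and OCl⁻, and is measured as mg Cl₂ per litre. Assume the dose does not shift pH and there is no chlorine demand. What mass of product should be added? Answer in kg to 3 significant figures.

Volume: 119,000 US gal × 3.785 L/gal = 450,415 L.
[OCl⁻]/[HOCl] = 10^(pH − pKa) = 10^(7.91 − 7.53) = 2.399; fraction as HOCl = 1/(1 + 2.399) = 0.2942.
Free chlorine required for 2.28 ppm HOCl: 2.28 / 0.2942 = 7.749 ppm.
FC to add: 7.749 − 0.2 = 7.549 mg/L as Cl₂.
Cl₂ equivalent: 7.549 mg/L × 450,415 L = 3400 g.
Product at 74.2% available Cl: 3400 / 0.742 = 4583 g.

4.58 kg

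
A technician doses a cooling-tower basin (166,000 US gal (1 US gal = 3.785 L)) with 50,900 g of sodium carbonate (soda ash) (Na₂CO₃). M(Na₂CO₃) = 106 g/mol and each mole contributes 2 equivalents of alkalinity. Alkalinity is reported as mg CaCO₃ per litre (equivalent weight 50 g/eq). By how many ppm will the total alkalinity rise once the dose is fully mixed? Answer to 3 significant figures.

Volume: 166,000 US gal × 3.785 L/gal = 628,310 L.
Moles of Na₂CO₃: 50,900 g ÷ 106 g/mol = 480.2 mol → 960.4 eq of alkalinity.
As CaCO₃: 960.4 eq × 50 g/eq = 48,020 g.
Rise: 48,020 g / 628,310 L × 1000 = 76.43 mg/L.

76.4 ppm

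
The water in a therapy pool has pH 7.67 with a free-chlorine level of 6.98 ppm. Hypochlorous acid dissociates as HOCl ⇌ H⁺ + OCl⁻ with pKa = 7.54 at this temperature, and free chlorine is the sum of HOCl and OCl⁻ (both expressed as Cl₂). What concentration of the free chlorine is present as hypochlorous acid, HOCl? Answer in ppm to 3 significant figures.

2.97 ppm

[OCl⁻]/[HOCl] = 10^(pH − pKa) = 10^(7.67 − 7.54) = 10^0.13 = 1.349.
Fraction as HOCl = 1 / (1 + 1.349) = 0.4257.
HOCl = 0.4257 × 6.98 ppm = 2.972 ppm.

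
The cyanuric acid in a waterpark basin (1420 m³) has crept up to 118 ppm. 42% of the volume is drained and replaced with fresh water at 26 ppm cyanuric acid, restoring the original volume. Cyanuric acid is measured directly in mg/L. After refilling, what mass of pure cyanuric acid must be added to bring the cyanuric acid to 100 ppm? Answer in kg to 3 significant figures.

Volume: 1420 m³ = 1,420,000 L.
After draining 42% and refilling: 118 × 0.58 + 26 × 0.42 = 79.36 ppm.
Deficit to target: 100 − 79.36 = 20.64 mg/L.
Mass: 20.64 mg/L × 1,420,000 L = 29,310 g cyanuric acid.

29.3 kg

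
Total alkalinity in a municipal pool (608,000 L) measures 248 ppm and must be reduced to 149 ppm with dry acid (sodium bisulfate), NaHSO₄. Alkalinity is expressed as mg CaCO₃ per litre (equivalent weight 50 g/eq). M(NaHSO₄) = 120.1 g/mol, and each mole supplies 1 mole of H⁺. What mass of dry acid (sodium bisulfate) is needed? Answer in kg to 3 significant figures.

145 kg

Alkalinity to neutralize: (248 − 149) = 99 mg/L as CaCO₃ × 608,000 L = 60,190 g as CaCO₃.
Equivalents of H⁺ required: 60,190 ÷ 50 g/eq = 1204 eq = 1204 mol NaHSO₄.
Mass of NaHSO₄: 1204 × 120.1 = 144,600 g.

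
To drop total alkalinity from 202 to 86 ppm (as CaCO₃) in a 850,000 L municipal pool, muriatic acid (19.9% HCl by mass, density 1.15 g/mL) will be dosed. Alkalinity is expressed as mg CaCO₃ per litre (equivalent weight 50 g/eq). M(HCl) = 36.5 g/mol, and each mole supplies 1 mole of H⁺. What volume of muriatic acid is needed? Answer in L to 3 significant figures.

315 L

Alkalinity to neutralize: (202 − 86) = 116 mg/L as CaCO₃ × 850,000 L = 98,600 g as CaCO₃.
Equivalents of H⁺ required: 98,600 ÷ 50 g/eq = 1972 eq = 1972 mol HCl.
Mass of HCl: 1972 × 36.5 = 71,980 g.
Mass of 19.9% solution: 71,980 / 0.199 = 361,700 g.
Volume: 361,700 g ÷ 1.15 g/mL = 314,500 mL.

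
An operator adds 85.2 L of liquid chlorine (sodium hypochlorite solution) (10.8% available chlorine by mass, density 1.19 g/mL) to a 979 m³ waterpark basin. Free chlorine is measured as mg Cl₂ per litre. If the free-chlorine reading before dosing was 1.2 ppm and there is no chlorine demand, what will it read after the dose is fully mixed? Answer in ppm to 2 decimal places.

Volume: 979 m³ = 979,000 L.
Mass of solution: 85.2 L × 1000 mL/L × 1.19 g/mL = 101,400 g.
Available chlorine delivered: 101,400 g × 0.108 = 10,950 g as Cl₂.
Concentration rise: 10,950 g / 979,000 L = 11.18 mg/L = 11.18 ppm.
Final FC: 1.2 + 11.18 = 12.38 ppm.

12.38 ppm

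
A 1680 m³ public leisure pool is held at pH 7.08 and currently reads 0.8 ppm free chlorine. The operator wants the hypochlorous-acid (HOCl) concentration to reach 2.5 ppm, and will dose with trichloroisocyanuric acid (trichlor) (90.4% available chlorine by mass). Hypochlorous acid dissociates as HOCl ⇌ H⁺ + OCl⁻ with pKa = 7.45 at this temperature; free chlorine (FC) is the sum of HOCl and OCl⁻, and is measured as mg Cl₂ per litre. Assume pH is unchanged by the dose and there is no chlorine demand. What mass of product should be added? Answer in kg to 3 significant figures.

Volume: 1680 m³ = 1,680,000 L.
[OCl⁻]/[HOCl] = 10^(pH − pKa) = 10^(7.08 − 7.45) = 0.4266; fraction as HOCl = 1/(1 + 0.4266) = 0.701.
Free chlorine required for 2.5 ppm HOCl: 2.5 / 0.701 = 3.566 ppm.
FC to add: 3.566 − 0.8 = 2.766 mg/L as Cl₂.
Cl₂ equivalent: 2.766 mg/L × 1,680,000 L = 4648 g.
Product at 90.4% available Cl: 4648 / 0.904 = 5141 g.

5.14 kg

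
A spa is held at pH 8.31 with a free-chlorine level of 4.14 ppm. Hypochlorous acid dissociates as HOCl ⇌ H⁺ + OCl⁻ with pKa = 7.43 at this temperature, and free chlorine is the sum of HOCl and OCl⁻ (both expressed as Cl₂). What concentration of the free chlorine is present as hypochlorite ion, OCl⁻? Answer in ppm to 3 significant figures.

3.66 ppm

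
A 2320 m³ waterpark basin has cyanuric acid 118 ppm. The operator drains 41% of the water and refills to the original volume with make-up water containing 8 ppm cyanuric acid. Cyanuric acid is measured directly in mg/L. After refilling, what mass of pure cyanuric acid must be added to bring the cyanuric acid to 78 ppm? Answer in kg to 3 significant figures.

Volume: 2320 m³ = 2,320,000 L.
After draining 41% and refilling: 118 × 0.59 + 8 × 0.41 = 72.9 ppm.
Deficit to target: 78 − 72.9 = 5.1 mg/L.
Mass: 5.1 mg/L × 2,320,000 L = 11,830 g cyanuric acid.

11.8 kg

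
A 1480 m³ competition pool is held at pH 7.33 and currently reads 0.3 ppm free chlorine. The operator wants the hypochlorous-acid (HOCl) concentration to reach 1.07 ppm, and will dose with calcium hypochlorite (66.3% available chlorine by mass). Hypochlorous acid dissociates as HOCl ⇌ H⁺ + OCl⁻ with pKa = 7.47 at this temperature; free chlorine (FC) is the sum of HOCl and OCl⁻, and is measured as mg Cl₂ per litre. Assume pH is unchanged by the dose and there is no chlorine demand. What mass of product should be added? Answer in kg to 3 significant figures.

Volume: 1480 m³ = 1,480,000 L.
[OCl⁻]/[HOCl] = 10^(pH − pKa) = 10^(7.33 − 7.47) = 0.7244; fraction as HOCl = 1/(1 + 0.7244) = 0.5799.
Free chlorine required for 1.07 ppm HOCl: 1.07 / 0.5799 = 1.845 ppm.
FC to add: 1.845 − 0.3 = 1.545 mg/L as Cl₂.
Cl₂ equivalent: 1.545 mg/L × 1,480,000 L = 2287 g.
Product at 66.3% available Cl: 2287 / 0.663 = 3449 g.

3.45 kg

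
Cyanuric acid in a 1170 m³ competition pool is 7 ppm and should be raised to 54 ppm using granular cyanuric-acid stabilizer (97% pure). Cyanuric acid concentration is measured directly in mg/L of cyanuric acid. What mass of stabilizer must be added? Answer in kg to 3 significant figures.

Volume: 1170 m³ = 1,170,000 L.
CYA to add: (54 − 7) = 47 mg/L × 1,170,000 L = 54,990 g cyanuric acid.
At 97% purity: 54,990 / 0.97 = 56,690 g product.

56.7 kg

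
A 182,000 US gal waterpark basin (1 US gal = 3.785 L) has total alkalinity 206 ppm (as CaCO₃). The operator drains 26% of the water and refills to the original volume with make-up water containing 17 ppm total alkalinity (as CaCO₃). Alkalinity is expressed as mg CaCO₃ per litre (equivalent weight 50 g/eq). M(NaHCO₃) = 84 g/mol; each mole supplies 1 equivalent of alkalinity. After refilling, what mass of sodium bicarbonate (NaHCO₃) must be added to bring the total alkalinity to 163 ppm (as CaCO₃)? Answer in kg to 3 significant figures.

7.11 kg

Volume: 182,000 US gal × 3.785 L/gal = 688,870 L.
After draining 26% and refilling: 206 × 0.74 + 17 × 0.26 = 156.86 ppm.
Deficit to target: 163 − 156.86 = 6.14 mg/L.
As CaCO₃: 6.14 mg/L × 688,870 L = 4230 g; ÷ 50 g/eq ÷ 1 = 84.59 mol NaHCO₃.
Mass: 84.59 × 84 = 7106 g.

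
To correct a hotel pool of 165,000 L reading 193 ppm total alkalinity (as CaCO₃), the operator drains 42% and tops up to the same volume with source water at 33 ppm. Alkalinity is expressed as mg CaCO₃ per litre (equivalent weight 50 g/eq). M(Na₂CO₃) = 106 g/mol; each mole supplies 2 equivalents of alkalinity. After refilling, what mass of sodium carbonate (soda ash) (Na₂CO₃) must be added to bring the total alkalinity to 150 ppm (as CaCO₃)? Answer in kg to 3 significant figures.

4.23 kg

After draining 42% and refilling: 193 × 0.58 + 33 × 0.42 = 125.8 ppm.
Deficit to target: 150 − 125.8 = 24.2 mg/L.
As CaCO₃: 24.2 mg/L × 165,000 L = 3993 g; ÷ 50 g/eq ÷ 2 = 39.93 mol Na₂CO₃.
Mass: 39.93 × 106 = 4233 g.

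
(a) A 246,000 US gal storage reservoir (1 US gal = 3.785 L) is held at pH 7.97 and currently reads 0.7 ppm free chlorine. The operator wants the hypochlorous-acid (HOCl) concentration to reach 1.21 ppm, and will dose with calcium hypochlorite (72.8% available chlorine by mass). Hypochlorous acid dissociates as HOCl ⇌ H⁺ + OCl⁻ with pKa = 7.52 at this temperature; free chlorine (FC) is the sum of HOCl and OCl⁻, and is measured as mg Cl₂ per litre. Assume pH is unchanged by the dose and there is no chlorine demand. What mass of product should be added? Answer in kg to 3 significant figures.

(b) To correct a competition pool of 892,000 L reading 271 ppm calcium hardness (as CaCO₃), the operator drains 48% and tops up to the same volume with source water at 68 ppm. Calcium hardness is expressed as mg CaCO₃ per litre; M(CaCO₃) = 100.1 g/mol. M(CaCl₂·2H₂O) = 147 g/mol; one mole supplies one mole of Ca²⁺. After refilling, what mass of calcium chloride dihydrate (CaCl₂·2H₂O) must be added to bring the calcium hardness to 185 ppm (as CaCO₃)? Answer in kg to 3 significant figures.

(a) 5.01 kg; (b) 15.0 kg

(a) Volume: 246,000 US gal × 3.785 L/gal = 931,110 L.
(a) [OCl⁻]/[HOCl] = 10^(pH − pKa) = 10^(7.97 − 7.52) = 2.818; fraction as HOCl = 1/(1 + 2.818) = 0.2619.
(a) Free chlorine required for 1.21 ppm HOCl: 1.21 / 0.2619 = 4.62 ppm.
(a) FC to add: 4.62 − 0.7 = 3.92 mg/L as Cl₂.
(a) Cl₂ equivalent: 3.92 mg/L × 931,110 L = 3650 g.
(a) Product at 72.8% available Cl: 3650 / 0.728 = 5014 g.

(b) After draining 48% and refilling: 271 × 0.52 + 68 × 0.48 = 173.56 ppm.
(b) Deficit to target: 185 − 173.56 = 11.44 mg/L.
(b) As CaCO₃: 11.44 mg/L × 892,000 L = 10,200 g; ÷ 100.1 = 101.9 mol Ca²⁺.
(b) Mass: 101.9 × 147 = 14,990 g.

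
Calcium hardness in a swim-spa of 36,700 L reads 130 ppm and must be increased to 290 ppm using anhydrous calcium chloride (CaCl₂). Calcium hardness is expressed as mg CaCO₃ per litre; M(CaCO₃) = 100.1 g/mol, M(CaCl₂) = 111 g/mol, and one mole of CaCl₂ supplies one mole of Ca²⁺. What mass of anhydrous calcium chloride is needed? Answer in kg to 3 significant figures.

6.51 kg

Hardness to add: (290 − 130) = 160 mg/L as CaCO₃ × 36,700 L = 5872 g as CaCO₃.
Moles of Ca²⁺ (1 mol Ca²⁺ ≡ 1 mol CaCO₃): 5872 / 100.1 g/mol = 58.66 mol.
Mass of CaCl₂: 58.66 × 111 = 6511 g.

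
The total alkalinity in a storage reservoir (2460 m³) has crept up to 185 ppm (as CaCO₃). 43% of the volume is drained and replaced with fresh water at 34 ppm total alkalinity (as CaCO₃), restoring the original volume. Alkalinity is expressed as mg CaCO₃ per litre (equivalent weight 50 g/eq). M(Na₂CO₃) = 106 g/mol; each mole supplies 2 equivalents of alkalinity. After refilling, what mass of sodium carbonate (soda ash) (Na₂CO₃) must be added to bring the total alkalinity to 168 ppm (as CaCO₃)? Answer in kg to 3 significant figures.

125 kg

Volume: 2460 m³ = 2,460,000 L.
After draining 43% and refilling: 185 × 0.57 + 34 × 0.43 = 120.07 ppm.
Deficit to target: 168 − 120.07 = 47.93 mg/L.
As CaCO₃: 47.93 mg/L × 2,460,000 L = 117,900 g; ÷ 50 g/eq ÷ 2 = 1179 mol Na₂CO₃.
Mass: 1179 × 106 = 125,000 g.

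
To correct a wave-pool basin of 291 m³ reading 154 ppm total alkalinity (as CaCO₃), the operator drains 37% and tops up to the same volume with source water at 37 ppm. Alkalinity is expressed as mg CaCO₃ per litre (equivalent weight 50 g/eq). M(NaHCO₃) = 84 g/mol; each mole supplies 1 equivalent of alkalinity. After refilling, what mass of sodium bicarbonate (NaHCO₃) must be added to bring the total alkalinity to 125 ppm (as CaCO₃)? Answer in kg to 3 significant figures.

Volume: 291 m³ = 291,000 L.
After draining 37% and refilling: 154 × 0.63 + 37 × 0.37 = 110.71 ppm.
Deficit to target: 125 − 110.71 = 14.29 mg/L.
As CaCO₃: 14.29 mg/L × 291,000 L = 4158 g; ÷ 50 g/eq ÷ 1 = 83.17 mol NaHCO₃.
Mass: 83.17 × 84 = 6986 g.

6.99 kg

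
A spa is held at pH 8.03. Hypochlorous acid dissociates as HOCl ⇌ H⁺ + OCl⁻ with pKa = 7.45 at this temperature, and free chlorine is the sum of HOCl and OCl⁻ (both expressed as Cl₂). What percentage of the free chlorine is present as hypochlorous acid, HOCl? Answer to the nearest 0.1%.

20.8%

[OCl⁻]/[HOCl] = 10^(pH − pKa) = 10^(8.03 − 7.45) = 10^0.58 = 3.802.
Fraction as HOCl = 1 / (1 + 3.802) = 0.2083.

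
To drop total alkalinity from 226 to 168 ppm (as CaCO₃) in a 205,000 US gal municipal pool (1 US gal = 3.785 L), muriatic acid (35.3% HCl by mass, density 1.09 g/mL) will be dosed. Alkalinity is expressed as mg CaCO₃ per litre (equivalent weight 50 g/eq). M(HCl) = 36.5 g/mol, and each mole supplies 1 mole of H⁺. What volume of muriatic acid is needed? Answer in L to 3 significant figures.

Volume: 205,000 US gal × 3.785 L/gal = 775,925 L.
Alkalinity to neutralize: (226 − 168) = 58 mg/L as CaCO₃ × 775,925 L = 45,000 g as CaCO₃.
Equivalents of H⁺ required: 45,000 ÷ 50 g/eq = 900.1 eq = 900.1 mol HCl.
Mass of HCl: 900.1 × 36.5 = 32,850 g.
Mass of 35.3% solution: 32,850 / 0.353 = 93,070 g.
Volume: 93,070 g ÷ 1.09 g/mL = 85,380 mL.

85.4 L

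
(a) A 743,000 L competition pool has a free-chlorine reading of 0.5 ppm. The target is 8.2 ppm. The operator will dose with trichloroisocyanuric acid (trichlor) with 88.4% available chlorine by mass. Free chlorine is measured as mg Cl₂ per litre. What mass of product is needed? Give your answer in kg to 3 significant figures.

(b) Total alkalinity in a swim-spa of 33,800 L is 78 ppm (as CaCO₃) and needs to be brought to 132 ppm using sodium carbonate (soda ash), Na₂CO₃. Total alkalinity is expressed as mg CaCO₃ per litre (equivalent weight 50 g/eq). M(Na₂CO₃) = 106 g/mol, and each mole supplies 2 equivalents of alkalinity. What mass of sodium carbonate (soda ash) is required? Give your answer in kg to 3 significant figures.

(a) Chlorine deficit: 8.2 − 0.5 = 7.7 ppm = 7.7 mg/L as Cl₂.
(a) Cl₂ equivalent needed: 7.7 mg/L × 743,000 L = 5,721,000 mg = 5721 g.
(a) Product at 88.4% available chlorine: 5721 / 0.884 = 6472 g.

(b) Alkalinity to add: (132 − 78) = 54 mg/L as CaCO₃ × 33,800 L = 1825 g as CaCO₃.
(b) Equivalents: 1825 g ÷ 50 g/eq = 36.5 eq.
(b) Each mole of Na₂CO₃ supplies 2 eq, so 36.5 / 2 = 18.25 mol.
(b) Mass: 18.25 mol × 106 g/mol = 1935 g.

(a) 6.47 kg; (b) 1.93 kg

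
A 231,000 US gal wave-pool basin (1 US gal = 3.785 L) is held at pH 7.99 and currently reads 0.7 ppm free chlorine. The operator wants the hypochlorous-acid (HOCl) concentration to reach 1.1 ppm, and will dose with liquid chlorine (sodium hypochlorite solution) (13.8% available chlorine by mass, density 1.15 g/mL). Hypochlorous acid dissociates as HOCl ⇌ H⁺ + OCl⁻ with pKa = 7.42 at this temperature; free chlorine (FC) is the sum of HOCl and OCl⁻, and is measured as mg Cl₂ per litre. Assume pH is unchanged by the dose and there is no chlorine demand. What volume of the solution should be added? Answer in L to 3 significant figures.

Volume: 231,000 US gal × 3.785 L/gal = 874,335 L.
[OCl⁻]/[HOCl] = 10^(pH − pKa) = 10^(7.99 − 7.42) = 3.715; fraction as HOCl = 1/(1 + 3.715) = 0.2121.
Free chlorine required for 1.1 ppm HOCl: 1.1 / 0.2121 = 5.187 ppm.
FC to add: 5.187 − 0.7 = 4.487 mg/L as Cl₂.
Cl₂ equivalent: 4.487 mg/L × 874,335 L = 3923 g.
Product at 13.8% available Cl: 3923 / 0.138 = 28,430 g.
Volume: 28,430 g ÷ 1.15 g/mL = 24,720 mL.

24.7 L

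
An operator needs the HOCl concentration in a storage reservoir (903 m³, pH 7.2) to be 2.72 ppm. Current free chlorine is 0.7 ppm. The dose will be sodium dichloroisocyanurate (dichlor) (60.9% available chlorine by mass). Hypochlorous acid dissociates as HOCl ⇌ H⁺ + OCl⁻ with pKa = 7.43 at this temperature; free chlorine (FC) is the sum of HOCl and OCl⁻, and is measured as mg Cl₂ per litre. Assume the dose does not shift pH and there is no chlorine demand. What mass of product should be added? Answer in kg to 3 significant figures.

5.37 kg

Volume: 903 m³ = 903,000 L.
[OCl⁻]/[HOCl] = 10^(pH − pKa) = 10^(7.2 − 7.43) = 0.5888; fraction as HOCl = 1/(1 + 0.5888) = 0.6294.
Free chlorine required for 2.72 ppm HOCl: 2.72 / 0.6294 = 4.322 ppm.
FC to add: 4.322 − 0.7 = 3.622 mg/L as Cl₂.
Cl₂ equivalent: 3.622 mg/L × 903,000 L = 3270 g.
Product at 60.9% available Cl: 3270 / 0.609 = 5370 g.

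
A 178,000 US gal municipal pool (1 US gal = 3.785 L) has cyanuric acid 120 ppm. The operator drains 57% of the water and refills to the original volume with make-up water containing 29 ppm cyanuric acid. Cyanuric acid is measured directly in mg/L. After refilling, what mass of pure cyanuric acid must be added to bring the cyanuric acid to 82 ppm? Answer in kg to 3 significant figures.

9.34 kg

Volume: 178,000 US gal × 3.785 L/gal = 673,730 L.
After draining 57% and refilling: 120 × 0.43 + 29 × 0.57 = 68.13 ppm.
Deficit to target: 82 − 68.13 = 13.87 mg/L.
Mass: 13.87 mg/L × 673,730 L = 9345 g cyanuric acid.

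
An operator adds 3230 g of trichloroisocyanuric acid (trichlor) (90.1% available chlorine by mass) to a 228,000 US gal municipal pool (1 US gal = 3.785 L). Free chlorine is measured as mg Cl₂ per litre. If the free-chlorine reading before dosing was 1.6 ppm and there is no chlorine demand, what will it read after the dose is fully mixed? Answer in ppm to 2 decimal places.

Volume: 228,000 US gal × 3.785 L/gal = 862,980 L.
Available chlorine delivered: 3230 g × 0.901 = 2910 g as Cl₂.
Concentration rise: 2910 g / 862,980 L = 3.372 mg/L = 3.37 ppm.
Final FC: 1.6 + 3.37 = 4.97 ppm.

4.97 ppm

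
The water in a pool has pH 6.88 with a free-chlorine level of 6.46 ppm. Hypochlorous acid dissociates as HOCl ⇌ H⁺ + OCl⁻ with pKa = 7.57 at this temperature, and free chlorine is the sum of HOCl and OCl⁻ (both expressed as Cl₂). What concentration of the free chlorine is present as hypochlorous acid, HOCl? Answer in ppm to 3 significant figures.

[OCl⁻]/[HOCl] = 10^(pH − pKa) = 10^(6.88 − 7.57) = 10^-0.69 = 0.2042.
Fraction as HOCl = 1 / (1 + 0.2042) = 0.8304.
HOCl = 0.8304 × 6.46 ppm = 5.365 ppm.

5.36 ppm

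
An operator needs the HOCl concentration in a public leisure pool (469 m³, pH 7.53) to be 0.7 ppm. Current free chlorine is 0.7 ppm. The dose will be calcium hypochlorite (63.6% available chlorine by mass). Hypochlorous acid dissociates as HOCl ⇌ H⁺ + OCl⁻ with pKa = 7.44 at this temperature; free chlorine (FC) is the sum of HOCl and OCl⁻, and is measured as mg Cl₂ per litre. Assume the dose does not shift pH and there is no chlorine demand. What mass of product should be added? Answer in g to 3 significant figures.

635 g

Volume: 469 m³ = 469,000 L.
[OCl⁻]/[HOCl] = 10^(pH − pKa) = 10^(7.53 − 7.44) = 1.23; fraction as HOCl = 1/(1 + 1.23) = 0.4484.
Free chlorine required for 0.7 ppm HOCl: 0.7 / 0.4484 = 1.561 ppm.
FC to add: 1.561 − 0.7 = 0.8612 mg/L as Cl₂.
Cl₂ equivalent: 0.8612 mg/L × 469,000 L = 403.9 g.
Product at 63.6% available Cl: 403.9 / 0.636 = 635.1 g.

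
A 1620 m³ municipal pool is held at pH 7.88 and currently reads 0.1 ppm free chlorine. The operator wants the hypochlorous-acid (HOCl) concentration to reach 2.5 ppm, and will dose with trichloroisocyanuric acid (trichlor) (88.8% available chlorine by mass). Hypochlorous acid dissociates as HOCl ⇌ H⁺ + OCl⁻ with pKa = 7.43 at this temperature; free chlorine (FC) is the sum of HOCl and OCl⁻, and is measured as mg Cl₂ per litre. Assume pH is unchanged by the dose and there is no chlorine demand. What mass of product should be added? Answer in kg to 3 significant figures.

17.2 kg

Volume: 1620 m³ = 1,620,000 L.
[OCl⁻]/[HOCl] = 10^(pH − pKa) = 10^(7.88 − 7.43) = 2.818; fraction as HOCl = 1/(1 + 2.818) = 0.2619.
Free chlorine required for 2.5 ppm HOCl: 2.5 / 0.2619 = 9.546 ppm.
FC to add: 9.546 − 0.1 = 9.446 mg/L as Cl₂.
Cl₂ equivalent: 9.446 mg/L × 1,620,000 L = 15,300 g.
Product at 88.8% available Cl: 15,300 / 0.888 = 17,230 g.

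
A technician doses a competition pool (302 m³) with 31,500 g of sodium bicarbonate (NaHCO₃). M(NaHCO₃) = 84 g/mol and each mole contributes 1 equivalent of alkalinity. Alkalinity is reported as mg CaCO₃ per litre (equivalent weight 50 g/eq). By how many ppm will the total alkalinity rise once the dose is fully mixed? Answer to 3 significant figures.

Volume: 302 m³ = 302,000 L.
Moles of NaHCO₃: 31,500 g ÷ 84 g/mol = 375 mol → 375 eq of alkalinity.
As CaCO₃: 375 eq × 50 g/eq = 18,750 g.
Rise: 18,750 g / 302,000 L × 1000 = 62.09 mg/L.

62.1 ppm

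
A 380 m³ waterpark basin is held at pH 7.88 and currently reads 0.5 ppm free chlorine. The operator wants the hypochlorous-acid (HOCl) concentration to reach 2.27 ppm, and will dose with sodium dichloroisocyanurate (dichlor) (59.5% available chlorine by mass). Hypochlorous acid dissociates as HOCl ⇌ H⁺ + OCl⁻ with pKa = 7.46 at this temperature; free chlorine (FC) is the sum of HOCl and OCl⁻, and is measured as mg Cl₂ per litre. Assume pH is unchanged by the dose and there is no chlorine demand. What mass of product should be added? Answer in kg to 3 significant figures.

Volume: 380 m³ = 380,000 L.
[OCl⁻]/[HOCl] = 10^(pH − pKa) = 10^(7.88 − 7.46) = 2.63; fraction as HOCl = 1/(1 + 2.63) = 0.2755.
Free chlorine required for 2.27 ppm HOCl: 2.27 / 0.2755 = 8.241 ppm.
FC to add: 8.241 − 0.5 = 7.741 mg/L as Cl₂.
Cl₂ equivalent: 7.741 mg/L × 380,000 L = 2941 g.
Product at 59.5% available Cl: 2941 / 0.595 = 4944 g.

4.94 kg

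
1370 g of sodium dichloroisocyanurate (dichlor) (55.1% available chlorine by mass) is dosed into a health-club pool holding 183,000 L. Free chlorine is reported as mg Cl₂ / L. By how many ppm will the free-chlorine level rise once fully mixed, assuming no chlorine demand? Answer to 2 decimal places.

4.12 ppm

Available chlorine delivered: 1370 g × 0.551 = 754.9 g as Cl₂.
Concentration rise: 754.9 g / 183,000 L = 4.125 mg/L = 4.12 ppm.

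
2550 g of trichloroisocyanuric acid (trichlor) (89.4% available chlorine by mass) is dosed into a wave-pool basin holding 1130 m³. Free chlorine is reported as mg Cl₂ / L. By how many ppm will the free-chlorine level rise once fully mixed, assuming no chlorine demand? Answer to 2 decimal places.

2.02 ppm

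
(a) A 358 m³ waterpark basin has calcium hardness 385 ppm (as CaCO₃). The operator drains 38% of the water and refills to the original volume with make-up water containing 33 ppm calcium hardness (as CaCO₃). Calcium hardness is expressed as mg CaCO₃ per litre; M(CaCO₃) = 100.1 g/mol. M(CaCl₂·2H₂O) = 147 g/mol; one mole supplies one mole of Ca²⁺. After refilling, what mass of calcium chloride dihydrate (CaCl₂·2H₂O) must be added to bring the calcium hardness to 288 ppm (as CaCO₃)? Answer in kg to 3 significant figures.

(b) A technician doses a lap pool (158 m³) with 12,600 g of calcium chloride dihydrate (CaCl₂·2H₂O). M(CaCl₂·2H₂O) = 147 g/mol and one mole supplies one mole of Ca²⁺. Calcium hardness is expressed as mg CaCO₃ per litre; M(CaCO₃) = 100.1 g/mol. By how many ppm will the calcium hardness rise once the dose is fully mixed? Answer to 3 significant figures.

(a) 19.3 kg; (b) 54.3 ppm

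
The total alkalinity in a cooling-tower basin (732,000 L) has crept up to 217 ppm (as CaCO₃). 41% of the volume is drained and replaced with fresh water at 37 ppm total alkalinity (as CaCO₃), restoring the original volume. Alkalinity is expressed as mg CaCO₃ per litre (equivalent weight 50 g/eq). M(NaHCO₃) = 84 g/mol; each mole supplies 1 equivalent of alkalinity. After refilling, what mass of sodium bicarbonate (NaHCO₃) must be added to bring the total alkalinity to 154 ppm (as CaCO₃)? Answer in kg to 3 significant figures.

13.3 kg

After draining 41% and refilling: 217 × 0.59 + 37 × 0.41 = 143.2 ppm.
Deficit to target: 154 − 143.2 = 10.8 mg/L.
As CaCO₃: 10.8 mg/L × 732,000 L = 7906 g; ÷ 50 g/eq ÷ 1 = 158.1 mol NaHCO₃.
Mass: 158.1 × 84 = 13,280 g.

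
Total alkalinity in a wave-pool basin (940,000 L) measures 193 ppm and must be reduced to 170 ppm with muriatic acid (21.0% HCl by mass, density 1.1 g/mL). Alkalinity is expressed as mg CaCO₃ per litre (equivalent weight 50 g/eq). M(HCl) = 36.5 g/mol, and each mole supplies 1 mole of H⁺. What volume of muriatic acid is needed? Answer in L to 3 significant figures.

68.3 L

Alkalinity to neutralize: (193 − 170) = 23 mg/L as CaCO₃ × 940,000 L = 21,620 g as CaCO₃.
Equivalents of H⁺ required: 21,620 ÷ 50 g/eq = 432.4 eq = 432.4 mol HCl.
Mass of HCl: 432.4 × 36.5 = 15,780 g.
Mass of 21.0% solution: 15,780 / 0.21 = 75,160 g.
Volume: 75,160 g ÷ 1.1 g/mL = 68,320 mL.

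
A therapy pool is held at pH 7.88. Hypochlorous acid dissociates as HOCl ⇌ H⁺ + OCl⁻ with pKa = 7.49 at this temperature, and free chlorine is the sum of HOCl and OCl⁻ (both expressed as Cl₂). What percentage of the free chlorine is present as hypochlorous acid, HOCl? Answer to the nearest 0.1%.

[OCl⁻]/[HOCl] = 10^(pH − pKa) = 10^(7.88 − 7.49) = 10^0.39 = 2.455.
Fraction as HOCl = 1 / (1 + 2.455) = 0.2895.

28.9%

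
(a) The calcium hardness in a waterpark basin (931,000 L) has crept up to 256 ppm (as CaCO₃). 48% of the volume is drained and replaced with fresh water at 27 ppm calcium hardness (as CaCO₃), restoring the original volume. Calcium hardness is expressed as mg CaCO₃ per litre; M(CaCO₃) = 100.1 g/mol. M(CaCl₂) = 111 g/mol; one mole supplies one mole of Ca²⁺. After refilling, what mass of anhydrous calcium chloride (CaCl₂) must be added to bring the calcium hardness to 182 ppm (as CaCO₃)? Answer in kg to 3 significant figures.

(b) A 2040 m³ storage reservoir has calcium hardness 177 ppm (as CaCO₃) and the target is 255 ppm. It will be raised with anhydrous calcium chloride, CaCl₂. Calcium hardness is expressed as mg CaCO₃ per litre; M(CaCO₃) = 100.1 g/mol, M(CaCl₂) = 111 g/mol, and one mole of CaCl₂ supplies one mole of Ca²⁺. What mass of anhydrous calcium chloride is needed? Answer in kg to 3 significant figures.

(a) After draining 48% and refilling: 256 × 0.52 + 27 × 0.48 = 146.08 ppm.
(a) Deficit to target: 182 − 146.08 = 35.92 mg/L.
(a) As CaCO₃: 35.92 mg/L × 931,000 L = 33,440 g; ÷ 100.1 = 334.1 mol Ca²⁺.
(a) Mass: 334.1 × 111 = 37,080 g.

(b) Volume: 2040 m³ = 2,040,000 L.
(b) Hardness to add: (255 − 177) = 78 mg/L as CaCO₃ × 2,040,000 L = 159,100 g as CaCO₃.
(b) Moles of Ca²⁺ (1 mol Ca²⁺ ≡ 1 mol CaCO₃): 159,100 / 100.1 g/mol = 1590 mol.
(b) Mass of CaCl₂: 1590 × 111 = 176,400 g.

(a) 37.1 kg; (b) 176 kg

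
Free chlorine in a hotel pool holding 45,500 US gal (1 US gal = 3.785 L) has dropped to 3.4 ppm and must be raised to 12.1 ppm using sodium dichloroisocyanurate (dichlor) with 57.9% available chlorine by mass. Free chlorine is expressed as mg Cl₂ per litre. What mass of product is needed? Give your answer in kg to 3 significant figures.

Volume: 45,500 US gal × 3.785 L/gal = 172,218 L.
Chlorine deficit: 12.1 − 3.4 = 8.7 ppm = 8.7 mg/L as Cl₂.
Cl₂ equivalent needed: 8.7 mg/L × 172,218 L = 1,498,000 mg = 1498 g.
Product at 57.9% available chlorine: 1498 / 0.579 = 2588 g.

2.59 kg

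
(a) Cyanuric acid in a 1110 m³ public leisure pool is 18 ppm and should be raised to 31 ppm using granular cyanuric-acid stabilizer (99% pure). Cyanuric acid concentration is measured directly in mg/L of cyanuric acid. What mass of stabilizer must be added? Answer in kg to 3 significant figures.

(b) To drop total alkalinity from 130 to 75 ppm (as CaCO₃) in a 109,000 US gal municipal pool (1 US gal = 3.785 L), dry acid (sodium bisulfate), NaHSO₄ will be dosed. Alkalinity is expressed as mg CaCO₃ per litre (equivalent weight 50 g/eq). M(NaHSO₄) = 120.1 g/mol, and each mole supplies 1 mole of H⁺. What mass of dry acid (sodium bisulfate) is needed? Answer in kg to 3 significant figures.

(a) Volume: 1110 m³ = 1,110,000 L.
(a) CYA to add: (31 − 18) = 13 mg/L × 1,110,000 L = 14,430 g cyanuric acid.
(a) At 99% purity: 14,430 / 0.99 = 14,580 g product.

(b) Volume: 109,000 US gal × 3.785 L/gal = 412,565 L.
(b) Alkalinity to neutralize: (130 − 75) = 55 mg/L as CaCO₃ × 412,565 L = 22,690 g as CaCO₃.
(b) Equivalents of H⁺ required: 22,690 ÷ 50 g/eq = 453.8 eq = 453.8 mol NaHSO₄.
(b) Mass of NaHSO₄: 453.8 × 120.1 = 54,500 g.

(a) 14.6 kg; (b) 54.5 kg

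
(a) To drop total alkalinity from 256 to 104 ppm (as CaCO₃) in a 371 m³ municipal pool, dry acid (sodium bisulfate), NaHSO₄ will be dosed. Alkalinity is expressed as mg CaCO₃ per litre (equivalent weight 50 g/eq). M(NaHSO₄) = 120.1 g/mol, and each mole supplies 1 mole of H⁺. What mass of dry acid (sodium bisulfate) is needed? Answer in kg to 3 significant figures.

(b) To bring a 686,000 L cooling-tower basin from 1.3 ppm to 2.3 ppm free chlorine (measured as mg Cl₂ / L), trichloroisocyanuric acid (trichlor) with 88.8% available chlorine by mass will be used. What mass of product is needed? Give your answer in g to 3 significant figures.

(a) 135 kg; (b) 773 g

(a) Volume: 371 m³ = 371,000 L.
(a) Alkalinity to neutralize: (256 − 104) = 152 mg/L as CaCO₃ × 371,000 L = 56,390 g as CaCO₃.
(a) Equivalents of H⁺ required: 56,390 ÷ 50 g/eq = 1128 eq = 1128 mol NaHSO₄.
(a) Mass of NaHSO₄: 1128 × 120.1 = 135,500 g.

(b) Chlorine deficit: 2.3 − 1.3 = 1 ppm = 1 mg/L as Cl₂.
(b) Cl₂ equivalent needed: 1 mg/L × 686,000 L = 686,000 mg = 686 g.
(b) Product at 88.8% available chlorine: 686 / 0.888 = 772.5 g.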